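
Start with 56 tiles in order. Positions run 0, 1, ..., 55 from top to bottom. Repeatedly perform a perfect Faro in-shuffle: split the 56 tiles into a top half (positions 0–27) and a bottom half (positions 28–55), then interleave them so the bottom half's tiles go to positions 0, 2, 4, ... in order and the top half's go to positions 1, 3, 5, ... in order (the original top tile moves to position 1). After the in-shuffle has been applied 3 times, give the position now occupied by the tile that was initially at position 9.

22

Track the tile's position through each in-shuffle:
9 → 19 → 39 → 22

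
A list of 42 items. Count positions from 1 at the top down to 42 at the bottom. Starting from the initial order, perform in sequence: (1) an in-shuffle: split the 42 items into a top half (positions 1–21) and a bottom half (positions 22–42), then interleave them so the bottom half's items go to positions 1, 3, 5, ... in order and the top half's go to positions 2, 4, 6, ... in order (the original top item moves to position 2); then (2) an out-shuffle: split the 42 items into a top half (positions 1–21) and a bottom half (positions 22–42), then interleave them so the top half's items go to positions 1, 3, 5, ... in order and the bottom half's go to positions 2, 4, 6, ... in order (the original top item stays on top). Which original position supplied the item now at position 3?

Undo the operations in reverse order, starting from position 3:
  undo op 2 (out-shuffle, from top half): 3 ← 2
  undo op 1 (in-shuffle, from top half): 2 ← 1
So the item at position 3 came from original position 1.

1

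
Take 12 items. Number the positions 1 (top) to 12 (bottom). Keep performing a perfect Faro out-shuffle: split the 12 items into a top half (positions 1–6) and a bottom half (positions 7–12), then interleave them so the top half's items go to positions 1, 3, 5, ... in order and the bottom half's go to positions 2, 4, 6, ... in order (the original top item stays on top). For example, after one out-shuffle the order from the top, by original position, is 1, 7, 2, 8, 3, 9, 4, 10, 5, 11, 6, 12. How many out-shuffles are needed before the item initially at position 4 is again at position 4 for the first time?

10

Follow position 4 under repeated out-shuffles:
4 → 7 → 2 → 3 → 5 → 9 → 6 → 11 → 10 → 8 → 4
It first returns after 10 out-shuffles.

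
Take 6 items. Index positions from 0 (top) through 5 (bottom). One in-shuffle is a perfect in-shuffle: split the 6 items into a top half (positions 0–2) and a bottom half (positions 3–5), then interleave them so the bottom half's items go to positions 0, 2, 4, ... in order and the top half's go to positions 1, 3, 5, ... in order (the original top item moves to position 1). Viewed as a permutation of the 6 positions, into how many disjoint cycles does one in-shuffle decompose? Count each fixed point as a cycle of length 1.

2

Trace each unvisited position around until it returns:
(0 1 3) (2 5 4)
2 cycles in total.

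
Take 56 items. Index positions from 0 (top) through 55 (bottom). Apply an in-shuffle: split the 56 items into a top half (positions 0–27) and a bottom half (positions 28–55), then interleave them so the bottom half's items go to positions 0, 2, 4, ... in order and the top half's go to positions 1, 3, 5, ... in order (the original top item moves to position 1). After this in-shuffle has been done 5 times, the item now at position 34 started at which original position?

Work backwards from position 34, undoing one in-shuffle at a time:
34 ← 45 ← 22 ← 39 ← 19 ← 9
So the item now at position 34 started at position 9.

9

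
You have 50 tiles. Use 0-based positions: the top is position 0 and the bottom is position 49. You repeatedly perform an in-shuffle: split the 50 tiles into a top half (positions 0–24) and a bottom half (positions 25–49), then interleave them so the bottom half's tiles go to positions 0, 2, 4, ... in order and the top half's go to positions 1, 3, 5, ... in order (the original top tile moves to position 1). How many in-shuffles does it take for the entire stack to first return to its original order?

8

The in-shuffle permutes the 50 positions with cycle lengths [2, 8, 8, 8, 8, 8, 8].
Every tile is home exactly when every cycle has completed a whole number of laps, i.e. after lcm(2, 8) = 8 in-shuffles.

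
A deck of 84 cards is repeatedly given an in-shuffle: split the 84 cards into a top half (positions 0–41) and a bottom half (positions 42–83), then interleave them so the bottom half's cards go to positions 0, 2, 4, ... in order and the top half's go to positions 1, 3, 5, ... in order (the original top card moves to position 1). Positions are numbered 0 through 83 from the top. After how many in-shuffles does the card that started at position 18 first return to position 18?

Follow position 18 under repeated in-shuffles:
18 → 37 → 75 → 66 → 48 → 12 → 25 → 51 → 18
It first returns after 8 in-shuffles.

8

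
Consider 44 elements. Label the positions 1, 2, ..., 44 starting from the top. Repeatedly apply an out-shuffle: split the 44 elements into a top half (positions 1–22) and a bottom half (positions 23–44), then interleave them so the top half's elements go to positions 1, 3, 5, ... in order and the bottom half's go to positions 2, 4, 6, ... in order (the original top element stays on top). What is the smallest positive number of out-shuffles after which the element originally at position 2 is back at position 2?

14

Follow position 2 under repeated out-shuffles:
2 → 3 → 5 → 9 → 17 → 33 → 22 → 43 → 42 → 40 → 36 → 28 → 12 → 23 → 2
It first returns after 14 out-shuffles.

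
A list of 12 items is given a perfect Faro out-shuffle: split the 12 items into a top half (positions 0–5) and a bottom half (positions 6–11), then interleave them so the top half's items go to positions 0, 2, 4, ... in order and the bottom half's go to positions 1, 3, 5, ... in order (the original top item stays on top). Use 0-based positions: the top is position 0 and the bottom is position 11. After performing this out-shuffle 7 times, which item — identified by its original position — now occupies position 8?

Work backwards from position 8, undoing one out-shuffle at a time:
8 ← 4 ← 2 ← 1 ← 6 ← 3 ← 7 ← 9
So the item now at position 8 started at position 9.

9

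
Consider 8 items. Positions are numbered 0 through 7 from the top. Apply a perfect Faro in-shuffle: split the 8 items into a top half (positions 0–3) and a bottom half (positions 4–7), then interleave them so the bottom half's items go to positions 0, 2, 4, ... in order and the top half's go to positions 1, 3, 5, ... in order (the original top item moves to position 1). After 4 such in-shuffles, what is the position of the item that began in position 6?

Track the item's position through each in-shuffle:
6 → 4 → 0 → 1 → 3

3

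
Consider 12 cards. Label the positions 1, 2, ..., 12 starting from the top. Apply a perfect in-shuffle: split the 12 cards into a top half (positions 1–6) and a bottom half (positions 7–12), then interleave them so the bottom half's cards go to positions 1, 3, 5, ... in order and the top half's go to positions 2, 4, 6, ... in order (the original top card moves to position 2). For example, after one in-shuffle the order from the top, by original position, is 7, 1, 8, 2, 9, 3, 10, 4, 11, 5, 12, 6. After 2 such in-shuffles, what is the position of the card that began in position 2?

Track the card's position through each in-shuffle:
2 → 4 → 8

8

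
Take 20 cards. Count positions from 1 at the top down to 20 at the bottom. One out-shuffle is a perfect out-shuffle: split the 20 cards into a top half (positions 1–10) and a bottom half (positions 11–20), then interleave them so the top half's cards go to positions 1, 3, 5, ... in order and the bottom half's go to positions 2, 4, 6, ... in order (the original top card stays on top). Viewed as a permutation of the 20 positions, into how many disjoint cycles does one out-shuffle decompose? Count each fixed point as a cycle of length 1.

Trace each unvisited position around until it returns:
(1) (2 3 5 9 17 14 ... len 18) (20)
3 cycles in total.

3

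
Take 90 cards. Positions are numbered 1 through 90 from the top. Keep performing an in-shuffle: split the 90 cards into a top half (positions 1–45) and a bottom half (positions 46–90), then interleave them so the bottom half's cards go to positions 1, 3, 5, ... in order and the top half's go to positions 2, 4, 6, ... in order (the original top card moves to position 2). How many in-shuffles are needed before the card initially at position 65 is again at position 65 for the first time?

Follow position 65 under repeated in-shuffles:
65 → 39 → 78 → 65
It first returns after 3 in-shuffles.

3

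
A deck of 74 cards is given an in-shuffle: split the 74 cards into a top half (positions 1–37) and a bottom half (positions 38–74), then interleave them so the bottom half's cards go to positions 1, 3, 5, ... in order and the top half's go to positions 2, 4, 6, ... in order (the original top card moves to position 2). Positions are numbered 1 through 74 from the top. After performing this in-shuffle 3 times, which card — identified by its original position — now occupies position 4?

38

Work backwards from position 4, undoing one in-shuffle at a time:
4 ← 2 ← 1 ← 38
So the card now at position 4 started at position 38.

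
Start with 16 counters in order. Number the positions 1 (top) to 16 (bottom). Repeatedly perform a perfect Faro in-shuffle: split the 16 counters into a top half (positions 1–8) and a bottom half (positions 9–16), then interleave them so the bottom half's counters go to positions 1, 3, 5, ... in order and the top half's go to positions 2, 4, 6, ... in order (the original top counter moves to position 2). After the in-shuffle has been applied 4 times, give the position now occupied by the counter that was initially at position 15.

2

Track the counter's position through each in-shuffle:
15 → 13 → 9 → 1 → 2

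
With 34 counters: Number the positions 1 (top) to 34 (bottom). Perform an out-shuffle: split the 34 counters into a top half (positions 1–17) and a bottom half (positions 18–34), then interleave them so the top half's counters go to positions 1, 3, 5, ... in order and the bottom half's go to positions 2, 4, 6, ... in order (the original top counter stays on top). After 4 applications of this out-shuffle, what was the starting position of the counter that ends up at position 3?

30

Work backwards from position 3, undoing one out-shuffle at a time:
3 ← 2 ← 18 ← 26 ← 30
So the counter now at position 3 started at position 30.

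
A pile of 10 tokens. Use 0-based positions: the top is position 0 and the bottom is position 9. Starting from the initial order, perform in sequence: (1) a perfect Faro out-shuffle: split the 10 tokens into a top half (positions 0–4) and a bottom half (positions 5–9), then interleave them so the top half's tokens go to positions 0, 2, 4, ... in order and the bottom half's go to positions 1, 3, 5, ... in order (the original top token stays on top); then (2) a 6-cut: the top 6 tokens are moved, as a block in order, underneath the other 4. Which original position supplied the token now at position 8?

2

Undo the operations in reverse order, starting from position 8:
  undo op 2 (cut 6): 8 ← 4
  undo op 1 (out-shuffle, from top half): 4 ← 2
So the token at position 8 came from original position 2.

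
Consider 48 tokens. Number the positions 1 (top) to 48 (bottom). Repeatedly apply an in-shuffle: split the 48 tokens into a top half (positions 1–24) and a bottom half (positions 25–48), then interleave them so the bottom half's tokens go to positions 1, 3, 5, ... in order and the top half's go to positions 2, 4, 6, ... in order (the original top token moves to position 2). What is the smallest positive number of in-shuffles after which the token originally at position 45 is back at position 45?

Follow position 45 under repeated in-shuffles:
45 → 41 → 33 → 17 → 34 → 19 → 38 → 27 → ... → 45 (length 21)
It first returns after 21 in-shuffles.

21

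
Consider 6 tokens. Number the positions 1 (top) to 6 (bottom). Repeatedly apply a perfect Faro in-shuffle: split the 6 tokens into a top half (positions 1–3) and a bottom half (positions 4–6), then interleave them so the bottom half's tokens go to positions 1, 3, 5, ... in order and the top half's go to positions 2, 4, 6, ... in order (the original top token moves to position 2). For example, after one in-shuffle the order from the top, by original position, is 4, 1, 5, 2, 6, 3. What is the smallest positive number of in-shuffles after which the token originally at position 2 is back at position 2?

3

Follow position 2 under repeated in-shuffles:
2 → 4 → 1 → 2
It first returns after 3 in-shuffles.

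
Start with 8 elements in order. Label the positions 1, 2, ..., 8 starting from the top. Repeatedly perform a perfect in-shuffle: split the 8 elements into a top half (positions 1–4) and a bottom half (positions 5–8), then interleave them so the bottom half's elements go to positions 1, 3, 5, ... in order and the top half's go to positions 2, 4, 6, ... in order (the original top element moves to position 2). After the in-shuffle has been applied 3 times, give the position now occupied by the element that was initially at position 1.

Track the element's position through each in-shuffle:
1 → 2 → 4 → 8

8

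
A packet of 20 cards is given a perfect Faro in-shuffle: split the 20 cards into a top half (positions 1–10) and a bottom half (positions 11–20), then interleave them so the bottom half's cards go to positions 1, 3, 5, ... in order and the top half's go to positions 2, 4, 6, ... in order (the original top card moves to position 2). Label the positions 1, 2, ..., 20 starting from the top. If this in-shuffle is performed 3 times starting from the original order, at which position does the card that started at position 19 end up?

5

Track the card's position through each in-shuffle:
19 → 17 → 13 → 5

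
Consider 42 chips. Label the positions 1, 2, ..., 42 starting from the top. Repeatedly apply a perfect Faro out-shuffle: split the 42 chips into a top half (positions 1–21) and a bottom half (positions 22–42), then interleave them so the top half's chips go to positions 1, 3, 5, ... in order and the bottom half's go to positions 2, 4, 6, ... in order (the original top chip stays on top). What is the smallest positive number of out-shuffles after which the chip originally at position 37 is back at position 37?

Follow position 37 under repeated out-shuffles:
37 → 32 → 22 → 2 → 3 → 5 → 9 → 17 → 33 → 24 → 6 → 11 → 21 → 41 → 40 → 38 → 34 → 26 → 10 → 19 → 37
It first returns after 20 out-shuffles.

20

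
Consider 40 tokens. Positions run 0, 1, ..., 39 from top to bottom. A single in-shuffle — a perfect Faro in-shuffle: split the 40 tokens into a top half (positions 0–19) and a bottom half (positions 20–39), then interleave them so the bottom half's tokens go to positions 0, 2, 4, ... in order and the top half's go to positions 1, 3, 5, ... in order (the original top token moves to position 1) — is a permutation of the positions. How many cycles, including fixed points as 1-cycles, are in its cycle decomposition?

Trace each unvisited position around until it returns:
(0 1 3 7 15 31 ... len 20) (2 5 11 23 6 13 ... len 20)
2 cycles in total.

2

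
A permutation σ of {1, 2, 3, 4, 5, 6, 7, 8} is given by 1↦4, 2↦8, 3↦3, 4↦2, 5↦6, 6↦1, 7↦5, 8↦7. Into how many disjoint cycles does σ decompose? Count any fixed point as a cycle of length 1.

Cycle decomposition: (1 4 2 8 7 5 6) (3).
2 cycles.

2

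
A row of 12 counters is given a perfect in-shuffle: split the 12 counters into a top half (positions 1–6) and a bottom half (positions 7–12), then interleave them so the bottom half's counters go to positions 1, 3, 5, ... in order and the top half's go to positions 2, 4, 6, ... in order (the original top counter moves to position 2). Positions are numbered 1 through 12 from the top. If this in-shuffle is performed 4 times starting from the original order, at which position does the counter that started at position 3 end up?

Track the counter's position through each in-shuffle:
3 → 6 → 12 → 11 → 9

9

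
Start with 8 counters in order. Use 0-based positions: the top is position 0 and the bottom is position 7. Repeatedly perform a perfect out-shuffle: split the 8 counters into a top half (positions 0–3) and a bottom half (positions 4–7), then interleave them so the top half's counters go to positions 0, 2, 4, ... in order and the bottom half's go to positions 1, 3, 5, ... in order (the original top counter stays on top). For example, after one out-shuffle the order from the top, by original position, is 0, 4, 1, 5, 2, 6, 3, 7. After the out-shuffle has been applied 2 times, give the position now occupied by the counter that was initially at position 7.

Position 7 is a fixed point of every out-shuffle, so the counter never moves.

7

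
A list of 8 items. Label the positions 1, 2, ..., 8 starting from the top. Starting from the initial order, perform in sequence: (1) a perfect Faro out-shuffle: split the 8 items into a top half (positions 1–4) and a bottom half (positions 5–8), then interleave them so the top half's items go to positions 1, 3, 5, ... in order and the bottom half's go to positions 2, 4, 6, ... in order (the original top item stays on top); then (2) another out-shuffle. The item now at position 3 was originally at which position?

Undo the operations in reverse order, starting from position 3:
  undo op 2 (out-shuffle, from top half): 3 ← 2
  undo op 1 (out-shuffle, from bottom half): 2 ← 5
So the item at position 3 came from original position 5.

5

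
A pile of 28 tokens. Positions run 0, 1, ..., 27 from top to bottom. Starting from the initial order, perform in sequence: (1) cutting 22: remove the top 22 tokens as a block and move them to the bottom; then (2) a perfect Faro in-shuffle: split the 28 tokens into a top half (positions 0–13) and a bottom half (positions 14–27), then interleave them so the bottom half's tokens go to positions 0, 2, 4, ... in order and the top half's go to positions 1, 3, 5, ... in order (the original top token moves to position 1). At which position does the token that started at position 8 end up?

0

Track the token from position 8 forward through each operation:
  after op 1 (cut 22): 8 → 14
  after op 2 (in-shuffle): 14 → 0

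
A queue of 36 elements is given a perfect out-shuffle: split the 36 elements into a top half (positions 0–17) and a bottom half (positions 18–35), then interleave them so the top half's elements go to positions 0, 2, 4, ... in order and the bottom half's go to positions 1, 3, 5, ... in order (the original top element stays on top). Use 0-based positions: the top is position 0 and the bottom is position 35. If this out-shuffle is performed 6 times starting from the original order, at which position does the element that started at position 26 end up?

19

Track the element's position through each out-shuffle:
26 → 17 → 34 → 33 → 31 → 27 → 19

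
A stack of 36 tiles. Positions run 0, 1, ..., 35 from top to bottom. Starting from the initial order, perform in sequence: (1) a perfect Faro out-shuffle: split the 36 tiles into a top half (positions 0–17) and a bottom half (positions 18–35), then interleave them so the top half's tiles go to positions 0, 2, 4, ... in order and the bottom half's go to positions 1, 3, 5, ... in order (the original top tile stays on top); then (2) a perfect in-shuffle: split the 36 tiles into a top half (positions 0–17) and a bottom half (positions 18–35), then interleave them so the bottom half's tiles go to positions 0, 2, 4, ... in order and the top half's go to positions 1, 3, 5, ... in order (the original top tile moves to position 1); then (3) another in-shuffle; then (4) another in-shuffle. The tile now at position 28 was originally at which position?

Undo the operations in reverse order, starting from position 28:
  undo op 4 (in-shuffle, from bottom half): 28 ← 32
  undo op 3 (in-shuffle, from bottom half): 32 ← 34
  undo op 2 (in-shuffle, from bottom half): 34 ← 35
  undo op 1 (out-shuffle, from bottom half): 35 ← 35
So the tile at position 28 came from original position 35.

35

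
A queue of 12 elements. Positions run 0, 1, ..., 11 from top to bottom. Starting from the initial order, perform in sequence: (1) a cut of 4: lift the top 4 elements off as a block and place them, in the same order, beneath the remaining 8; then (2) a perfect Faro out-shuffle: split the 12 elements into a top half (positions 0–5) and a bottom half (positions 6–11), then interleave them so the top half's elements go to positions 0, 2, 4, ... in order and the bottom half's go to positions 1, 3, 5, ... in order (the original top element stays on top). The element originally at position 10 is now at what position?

Track the element from position 10 forward through each operation:
  after op 1 (cut 4): 10 → 6
  after op 2 (out-shuffle): 6 → 1

1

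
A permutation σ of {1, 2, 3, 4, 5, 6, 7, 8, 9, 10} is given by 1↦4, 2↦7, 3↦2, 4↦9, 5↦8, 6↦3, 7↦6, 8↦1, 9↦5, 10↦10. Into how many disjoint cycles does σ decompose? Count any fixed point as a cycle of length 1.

Cycle decomposition: (1 4 9 5 8) (2 7 6 3) (10).
3 cycles.

3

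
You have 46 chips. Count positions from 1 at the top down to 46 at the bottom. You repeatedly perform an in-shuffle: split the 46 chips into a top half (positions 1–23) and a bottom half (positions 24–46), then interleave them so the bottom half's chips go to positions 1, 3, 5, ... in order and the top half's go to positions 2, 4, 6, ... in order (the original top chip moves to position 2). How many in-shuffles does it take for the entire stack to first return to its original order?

The in-shuffle permutes the 46 positions with cycle lengths [23, 23].
Every chip is home exactly when every cycle has completed a whole number of laps, i.e. after lcm(23) = 23 in-shuffles.

23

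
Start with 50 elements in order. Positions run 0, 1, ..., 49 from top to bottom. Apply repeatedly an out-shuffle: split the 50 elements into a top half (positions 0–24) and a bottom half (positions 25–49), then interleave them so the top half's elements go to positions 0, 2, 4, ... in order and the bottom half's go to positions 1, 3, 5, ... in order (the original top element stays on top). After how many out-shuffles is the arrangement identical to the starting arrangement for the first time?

21

The out-shuffle permutes the 50 positions with cycle lengths [1, 1, 3, 3, 21, 21].
Every element is home exactly when every cycle has completed a whole number of laps, i.e. after lcm(1, 3, 21) = 21 out-shuffles.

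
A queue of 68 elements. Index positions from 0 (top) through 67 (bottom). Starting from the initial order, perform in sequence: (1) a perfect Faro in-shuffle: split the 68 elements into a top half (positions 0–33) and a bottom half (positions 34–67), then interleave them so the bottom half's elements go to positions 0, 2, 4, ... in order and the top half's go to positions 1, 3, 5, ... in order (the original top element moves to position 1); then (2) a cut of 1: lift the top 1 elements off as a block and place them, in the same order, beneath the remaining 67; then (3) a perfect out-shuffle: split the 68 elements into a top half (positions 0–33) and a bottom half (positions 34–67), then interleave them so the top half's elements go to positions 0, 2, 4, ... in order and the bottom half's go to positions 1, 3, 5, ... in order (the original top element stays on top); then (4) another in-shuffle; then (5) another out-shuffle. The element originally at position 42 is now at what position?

Track the element from position 42 forward through each operation:
  after op 1 (in-shuffle): 42 → 16
  after op 2 (cut 1): 16 → 15
  after op 3 (out-shuffle): 15 → 30
  after op 4 (in-shuffle): 30 → 61
  after op 5 (out-shuffle): 61 → 55

55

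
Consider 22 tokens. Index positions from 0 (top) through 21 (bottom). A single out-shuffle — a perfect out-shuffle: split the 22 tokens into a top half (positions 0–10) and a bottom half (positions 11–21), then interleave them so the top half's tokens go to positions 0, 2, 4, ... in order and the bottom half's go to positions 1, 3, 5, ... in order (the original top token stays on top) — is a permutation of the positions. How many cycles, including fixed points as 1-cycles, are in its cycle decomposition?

7

Trace each unvisited position around until it returns:
(0) (1 2 4 8 16 11) (3 6 12) (5 10 20 19 17 13) (7 14) (9 18 15) (21)
7 cycles in total.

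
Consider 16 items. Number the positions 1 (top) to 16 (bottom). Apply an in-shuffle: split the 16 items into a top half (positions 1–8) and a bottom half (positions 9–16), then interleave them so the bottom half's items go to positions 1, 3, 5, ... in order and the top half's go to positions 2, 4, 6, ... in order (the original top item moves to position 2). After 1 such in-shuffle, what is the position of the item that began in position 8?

Track the item's position through each in-shuffle:
8 → 16

16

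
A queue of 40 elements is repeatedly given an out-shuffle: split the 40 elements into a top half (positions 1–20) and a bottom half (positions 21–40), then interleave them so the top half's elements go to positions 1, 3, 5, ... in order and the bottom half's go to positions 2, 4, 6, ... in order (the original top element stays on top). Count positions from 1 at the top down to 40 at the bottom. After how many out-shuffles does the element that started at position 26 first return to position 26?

12

Follow position 26 under repeated out-shuffles:
26 → 12 → 23 → 6 → 11 → 21 → 2 → 3 → 5 → 9 → 17 → 33 → 26
It first returns after 12 out-shuffles.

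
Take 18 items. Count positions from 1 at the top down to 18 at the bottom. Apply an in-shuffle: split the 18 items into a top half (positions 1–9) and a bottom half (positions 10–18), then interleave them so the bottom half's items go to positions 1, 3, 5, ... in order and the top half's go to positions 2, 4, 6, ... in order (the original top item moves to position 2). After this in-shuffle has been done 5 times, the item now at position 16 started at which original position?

10

Work backwards from position 16, undoing one in-shuffle at a time:
16 ← 8 ← 4 ← 2 ← 1 ← 10
So the item now at position 16 started at position 10.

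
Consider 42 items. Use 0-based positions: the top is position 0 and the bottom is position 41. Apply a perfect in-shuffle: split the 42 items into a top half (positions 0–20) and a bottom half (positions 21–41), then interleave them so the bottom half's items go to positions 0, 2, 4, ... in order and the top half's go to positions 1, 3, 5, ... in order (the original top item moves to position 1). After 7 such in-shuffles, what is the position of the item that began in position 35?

Track the item's position through each in-shuffle:
35 → 28 → 14 → 29 → 16 → 33 → 24 → 6

6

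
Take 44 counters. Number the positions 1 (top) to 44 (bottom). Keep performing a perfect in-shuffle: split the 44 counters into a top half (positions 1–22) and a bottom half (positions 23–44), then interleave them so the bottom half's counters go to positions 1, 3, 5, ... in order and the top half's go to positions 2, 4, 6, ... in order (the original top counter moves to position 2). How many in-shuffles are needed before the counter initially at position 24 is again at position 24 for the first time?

4

Follow position 24 under repeated in-shuffles:
24 → 3 → 6 → 12 → 24
It first returns after 4 in-shuffles.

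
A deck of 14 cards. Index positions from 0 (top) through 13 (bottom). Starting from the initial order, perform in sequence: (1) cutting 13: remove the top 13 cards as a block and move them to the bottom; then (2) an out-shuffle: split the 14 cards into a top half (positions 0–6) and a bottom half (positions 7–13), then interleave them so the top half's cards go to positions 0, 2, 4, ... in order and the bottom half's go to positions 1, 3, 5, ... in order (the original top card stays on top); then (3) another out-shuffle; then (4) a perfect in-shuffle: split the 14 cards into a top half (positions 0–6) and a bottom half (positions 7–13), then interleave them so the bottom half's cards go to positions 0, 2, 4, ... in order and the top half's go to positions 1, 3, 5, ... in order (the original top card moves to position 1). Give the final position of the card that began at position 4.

Track the card from position 4 forward through each operation:
  after op 1 (cut 13): 4 → 5
  after op 2 (out-shuffle): 5 → 10
  after op 3 (out-shuffle): 10 → 7
  after op 4 (in-shuffle): 7 → 0

0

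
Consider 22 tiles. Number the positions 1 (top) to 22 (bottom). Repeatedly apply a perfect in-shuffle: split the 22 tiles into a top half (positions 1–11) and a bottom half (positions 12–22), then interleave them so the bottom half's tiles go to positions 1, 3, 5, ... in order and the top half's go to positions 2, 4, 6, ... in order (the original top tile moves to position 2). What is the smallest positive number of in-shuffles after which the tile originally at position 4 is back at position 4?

Follow position 4 under repeated in-shuffles:
4 → 8 → 16 → 9 → 18 → 13 → 3 → 6 → 12 → 1 → 2 → 4
It first returns after 11 in-shuffles.

11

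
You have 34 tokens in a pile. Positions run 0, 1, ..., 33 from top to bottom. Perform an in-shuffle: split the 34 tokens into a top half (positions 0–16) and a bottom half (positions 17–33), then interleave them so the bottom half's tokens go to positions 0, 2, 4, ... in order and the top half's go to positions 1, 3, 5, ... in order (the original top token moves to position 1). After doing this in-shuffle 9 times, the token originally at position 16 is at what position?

Track the token's position through each in-shuffle:
16 → 33 → 32 → 30 → 26 → 18 → 2 → 5 → 11 → 23

23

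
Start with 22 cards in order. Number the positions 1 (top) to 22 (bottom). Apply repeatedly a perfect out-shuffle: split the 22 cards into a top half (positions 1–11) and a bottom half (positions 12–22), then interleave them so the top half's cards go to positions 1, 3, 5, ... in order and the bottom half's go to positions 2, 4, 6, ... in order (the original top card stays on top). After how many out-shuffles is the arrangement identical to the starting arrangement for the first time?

The out-shuffle permutes the 22 positions with cycle lengths [1, 1, 2, 3, 3, 6, 6].
Every card is home exactly when every cycle has completed a whole number of laps, i.e. after lcm(1, 2, 3, 6) = 6 out-shuffles.

6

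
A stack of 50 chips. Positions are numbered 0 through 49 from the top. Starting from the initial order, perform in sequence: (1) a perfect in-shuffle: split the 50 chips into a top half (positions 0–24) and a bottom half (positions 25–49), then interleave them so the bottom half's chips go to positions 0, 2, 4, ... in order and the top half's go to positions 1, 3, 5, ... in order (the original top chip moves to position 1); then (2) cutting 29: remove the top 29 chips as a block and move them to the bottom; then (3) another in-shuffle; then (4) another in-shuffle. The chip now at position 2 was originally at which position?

8

Undo the operations in reverse order, starting from position 2:
  undo op 4 (in-shuffle, from bottom half): 2 ← 26
  undo op 3 (in-shuffle, from bottom half): 26 ← 38
  undo op 2 (cut 29): 38 ← 17
  undo op 1 (in-shuffle, from top half): 17 ← 8
So the chip at position 2 came from original position 8.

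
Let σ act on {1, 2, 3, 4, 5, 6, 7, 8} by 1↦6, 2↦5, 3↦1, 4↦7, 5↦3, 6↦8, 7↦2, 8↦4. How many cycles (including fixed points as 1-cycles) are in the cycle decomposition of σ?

1

Cycle decomposition: (1 6 8 4 7 2 5 3).
1 cycle.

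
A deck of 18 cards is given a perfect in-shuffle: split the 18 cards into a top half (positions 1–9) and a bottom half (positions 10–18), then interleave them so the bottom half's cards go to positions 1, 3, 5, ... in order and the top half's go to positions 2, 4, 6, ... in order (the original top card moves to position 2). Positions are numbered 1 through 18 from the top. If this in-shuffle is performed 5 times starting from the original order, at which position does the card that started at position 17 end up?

Track the card's position through each in-shuffle:
17 → 15 → 11 → 3 → 6 → 12

12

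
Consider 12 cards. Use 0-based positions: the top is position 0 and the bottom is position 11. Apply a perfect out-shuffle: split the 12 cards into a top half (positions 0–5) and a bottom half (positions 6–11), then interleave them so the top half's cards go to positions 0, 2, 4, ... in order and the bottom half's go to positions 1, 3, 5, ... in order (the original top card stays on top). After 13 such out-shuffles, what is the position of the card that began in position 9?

6

Track position through each out-shuffle: 9 → 7 → 3 → 6 → 1 → ... (continuing for 13 shuffles total) → 6.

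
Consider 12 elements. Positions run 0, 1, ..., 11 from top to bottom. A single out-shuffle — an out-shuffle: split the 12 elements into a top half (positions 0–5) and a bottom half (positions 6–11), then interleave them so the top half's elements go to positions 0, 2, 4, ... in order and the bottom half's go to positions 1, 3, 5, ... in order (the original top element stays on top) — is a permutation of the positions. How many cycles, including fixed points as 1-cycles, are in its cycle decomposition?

Trace each unvisited position around until it returns:
(0) (1 2 4 8 5 10 9 7 3 6) (11)
3 cycles in total.

3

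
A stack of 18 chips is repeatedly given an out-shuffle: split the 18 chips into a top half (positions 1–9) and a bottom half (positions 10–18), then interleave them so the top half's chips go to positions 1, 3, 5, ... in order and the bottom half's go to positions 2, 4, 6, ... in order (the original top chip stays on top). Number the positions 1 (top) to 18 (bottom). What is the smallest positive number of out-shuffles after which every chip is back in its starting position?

The out-shuffle permutes the 18 positions with cycle lengths [1, 1, 8, 8].
Every chip is home exactly when every cycle has completed a whole number of laps, i.e. after lcm(1, 8) = 8 out-shuffles.

8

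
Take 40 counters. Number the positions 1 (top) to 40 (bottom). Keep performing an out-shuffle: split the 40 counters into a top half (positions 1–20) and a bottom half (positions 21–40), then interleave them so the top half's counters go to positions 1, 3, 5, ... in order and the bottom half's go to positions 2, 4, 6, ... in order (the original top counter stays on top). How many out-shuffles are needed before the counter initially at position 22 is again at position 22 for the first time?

12

Follow position 22 under repeated out-shuffles:
22 → 4 → 7 → 13 → 25 → 10 → 19 → 37 → 34 → 28 → 16 → 31 → 22
It first returns after 12 out-shuffles.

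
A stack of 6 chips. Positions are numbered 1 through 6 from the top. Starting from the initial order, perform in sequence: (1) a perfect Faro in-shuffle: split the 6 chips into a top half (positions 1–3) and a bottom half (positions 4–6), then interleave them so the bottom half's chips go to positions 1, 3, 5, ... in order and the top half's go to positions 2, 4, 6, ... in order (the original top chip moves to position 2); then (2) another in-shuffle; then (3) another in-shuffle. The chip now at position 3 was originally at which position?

Undo the operations in reverse order, starting from position 3:
  undo op 3 (in-shuffle, from bottom half): 3 ← 5
  undo op 2 (in-shuffle, from bottom half): 5 ← 6
  undo op 1 (in-shuffle, from top half): 6 ← 3
So the chip at position 3 came from original position 3.

3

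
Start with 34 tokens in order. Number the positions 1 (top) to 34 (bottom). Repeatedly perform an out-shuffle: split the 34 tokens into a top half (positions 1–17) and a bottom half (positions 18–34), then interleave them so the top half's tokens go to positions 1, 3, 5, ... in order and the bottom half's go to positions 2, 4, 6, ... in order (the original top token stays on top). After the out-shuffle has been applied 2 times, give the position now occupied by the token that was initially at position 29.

14

Track the token's position through each out-shuffle:
29 → 24 → 14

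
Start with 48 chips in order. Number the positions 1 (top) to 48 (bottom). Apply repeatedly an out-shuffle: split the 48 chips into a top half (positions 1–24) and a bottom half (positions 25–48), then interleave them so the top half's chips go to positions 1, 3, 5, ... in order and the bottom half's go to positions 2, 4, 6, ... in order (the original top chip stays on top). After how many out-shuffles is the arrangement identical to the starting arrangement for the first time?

23

The out-shuffle permutes the 48 positions with cycle lengths [1, 1, 23, 23].
Every chip is home exactly when every cycle has completed a whole number of laps, i.e. after lcm(1, 23) = 23 out-shuffles.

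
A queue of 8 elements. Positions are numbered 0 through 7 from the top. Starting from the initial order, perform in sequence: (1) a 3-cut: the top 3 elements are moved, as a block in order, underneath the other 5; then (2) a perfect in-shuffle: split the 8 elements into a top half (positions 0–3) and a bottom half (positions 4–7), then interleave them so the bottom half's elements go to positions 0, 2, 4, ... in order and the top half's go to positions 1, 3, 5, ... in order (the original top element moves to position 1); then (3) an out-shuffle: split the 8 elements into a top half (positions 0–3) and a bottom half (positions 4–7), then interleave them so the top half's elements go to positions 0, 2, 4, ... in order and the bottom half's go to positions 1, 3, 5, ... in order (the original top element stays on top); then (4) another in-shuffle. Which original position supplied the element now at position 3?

Undo the operations in reverse order, starting from position 3:
  undo op 4 (in-shuffle, from top half): 3 ← 1
  undo op 3 (out-shuffle, from bottom half): 1 ← 4
  undo op 2 (in-shuffle, from bottom half): 4 ← 6
  undo op 1 (cut 3): 6 ← 1
So the element at position 3 came from original position 1.

1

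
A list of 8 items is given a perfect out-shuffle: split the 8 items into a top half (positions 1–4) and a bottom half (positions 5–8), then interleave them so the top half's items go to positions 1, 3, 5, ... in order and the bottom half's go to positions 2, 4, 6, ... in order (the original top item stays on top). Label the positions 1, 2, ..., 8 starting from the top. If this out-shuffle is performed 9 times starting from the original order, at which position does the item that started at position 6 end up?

6

Track the item's position through each out-shuffle:
6 → 4 → 7 → 6 → 4 → 7 → 6 → 4 → 7 → 6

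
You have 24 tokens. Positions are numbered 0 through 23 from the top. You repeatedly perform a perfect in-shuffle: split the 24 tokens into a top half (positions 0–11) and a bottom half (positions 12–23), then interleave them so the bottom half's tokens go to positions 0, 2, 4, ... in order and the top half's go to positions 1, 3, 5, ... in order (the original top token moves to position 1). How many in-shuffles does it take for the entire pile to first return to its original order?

The in-shuffle permutes the 24 positions with cycle lengths [4, 20].
Every token is home exactly when every cycle has completed a whole number of laps, i.e. after lcm(4, 20) = 20 in-shuffles.

20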